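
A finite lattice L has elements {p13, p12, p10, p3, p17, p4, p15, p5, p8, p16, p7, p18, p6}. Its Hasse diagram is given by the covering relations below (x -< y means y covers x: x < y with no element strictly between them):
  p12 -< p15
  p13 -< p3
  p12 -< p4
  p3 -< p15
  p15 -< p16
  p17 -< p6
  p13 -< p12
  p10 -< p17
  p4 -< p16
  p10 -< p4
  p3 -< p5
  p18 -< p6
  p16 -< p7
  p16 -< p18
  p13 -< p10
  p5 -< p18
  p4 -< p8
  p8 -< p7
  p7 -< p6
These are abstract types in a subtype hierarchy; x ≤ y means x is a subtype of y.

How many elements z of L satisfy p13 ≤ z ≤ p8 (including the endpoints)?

5

The interval [p13, p8] = {p10, p12, p13, p4, p8}, which has 5 elements.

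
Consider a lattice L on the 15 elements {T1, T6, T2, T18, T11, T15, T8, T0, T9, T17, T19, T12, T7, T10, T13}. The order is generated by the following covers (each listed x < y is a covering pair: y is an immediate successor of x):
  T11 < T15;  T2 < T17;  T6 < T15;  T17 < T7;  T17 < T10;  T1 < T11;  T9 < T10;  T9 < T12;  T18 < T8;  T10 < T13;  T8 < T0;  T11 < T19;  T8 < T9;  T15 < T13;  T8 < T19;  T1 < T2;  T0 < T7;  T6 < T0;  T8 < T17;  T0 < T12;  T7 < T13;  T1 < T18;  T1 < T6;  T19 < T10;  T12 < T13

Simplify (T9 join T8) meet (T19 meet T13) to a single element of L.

T8

T9 ∨ T8 = T9
T19 ∧ T13 = T19
T9 ∧ T19 = T8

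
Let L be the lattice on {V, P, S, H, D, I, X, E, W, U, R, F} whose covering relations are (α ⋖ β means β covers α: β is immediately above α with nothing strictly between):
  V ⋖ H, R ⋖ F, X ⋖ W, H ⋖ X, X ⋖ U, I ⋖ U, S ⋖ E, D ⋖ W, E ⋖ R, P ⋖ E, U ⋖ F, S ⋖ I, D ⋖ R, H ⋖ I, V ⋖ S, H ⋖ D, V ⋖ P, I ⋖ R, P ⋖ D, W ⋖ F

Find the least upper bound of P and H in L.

Common upper bounds of {P, H}: D, F, R, W.
The least among these is D.

D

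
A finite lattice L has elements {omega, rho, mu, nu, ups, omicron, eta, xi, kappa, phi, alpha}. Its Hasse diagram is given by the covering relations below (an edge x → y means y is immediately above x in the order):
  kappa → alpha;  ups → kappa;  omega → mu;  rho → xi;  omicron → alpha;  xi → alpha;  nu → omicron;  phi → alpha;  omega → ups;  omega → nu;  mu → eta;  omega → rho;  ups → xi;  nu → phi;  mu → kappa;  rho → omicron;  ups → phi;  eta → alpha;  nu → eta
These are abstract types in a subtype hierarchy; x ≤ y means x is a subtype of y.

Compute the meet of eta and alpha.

Common lower bounds of {eta, alpha}: eta, mu, nu, omega.
The greatest among these is eta.

eta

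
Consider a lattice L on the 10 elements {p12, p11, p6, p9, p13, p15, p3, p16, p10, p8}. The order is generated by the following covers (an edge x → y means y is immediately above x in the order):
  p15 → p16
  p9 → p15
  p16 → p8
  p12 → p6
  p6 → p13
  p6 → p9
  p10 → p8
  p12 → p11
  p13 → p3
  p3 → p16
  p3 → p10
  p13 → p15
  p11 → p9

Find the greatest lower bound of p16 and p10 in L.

Common lower bounds of {p16, p10}: p12, p13, p3, p6.
The greatest among these is p3.

p3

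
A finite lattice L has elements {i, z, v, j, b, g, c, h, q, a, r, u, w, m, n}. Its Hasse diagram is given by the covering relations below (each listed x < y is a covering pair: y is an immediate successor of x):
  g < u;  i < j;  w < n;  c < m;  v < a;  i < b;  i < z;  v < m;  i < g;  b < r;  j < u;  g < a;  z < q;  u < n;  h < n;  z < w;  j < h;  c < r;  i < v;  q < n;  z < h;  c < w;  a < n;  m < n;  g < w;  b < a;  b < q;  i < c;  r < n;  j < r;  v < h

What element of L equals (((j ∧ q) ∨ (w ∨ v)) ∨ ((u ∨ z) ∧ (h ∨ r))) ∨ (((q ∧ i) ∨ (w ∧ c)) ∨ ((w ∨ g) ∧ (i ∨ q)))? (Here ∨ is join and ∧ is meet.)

n

j ∧ q = i
w ∨ v = n
i ∨ n = n
u ∨ z = n
h ∨ r = n
n ∧ n = n
n ∨ n = n
q ∧ i = i
w ∧ c = c
i ∨ c = c
w ∨ g = w
i ∨ q = q
w ∧ q = z
c ∨ z = w
n ∨ w = n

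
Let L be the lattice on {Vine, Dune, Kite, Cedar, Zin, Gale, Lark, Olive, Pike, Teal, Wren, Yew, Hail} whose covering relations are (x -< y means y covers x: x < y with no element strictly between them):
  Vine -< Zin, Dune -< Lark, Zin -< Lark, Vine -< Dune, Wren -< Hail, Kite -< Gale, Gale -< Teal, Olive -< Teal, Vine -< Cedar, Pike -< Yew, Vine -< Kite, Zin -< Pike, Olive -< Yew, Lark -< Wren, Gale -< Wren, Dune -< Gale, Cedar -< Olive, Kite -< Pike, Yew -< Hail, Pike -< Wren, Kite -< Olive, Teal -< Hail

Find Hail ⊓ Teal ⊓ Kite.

Common lower bounds of {Hail, Teal, Kite}: Kite, Vine.
The greatest among these is Kite.

Kite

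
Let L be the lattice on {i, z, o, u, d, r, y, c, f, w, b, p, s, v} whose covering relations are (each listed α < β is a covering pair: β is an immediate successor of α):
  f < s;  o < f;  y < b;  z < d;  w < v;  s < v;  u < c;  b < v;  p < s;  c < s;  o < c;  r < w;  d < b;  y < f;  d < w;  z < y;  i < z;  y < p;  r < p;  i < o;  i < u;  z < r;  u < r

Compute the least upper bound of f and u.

Common upper bounds of {f, u}: s, v.
The least among these is s.

s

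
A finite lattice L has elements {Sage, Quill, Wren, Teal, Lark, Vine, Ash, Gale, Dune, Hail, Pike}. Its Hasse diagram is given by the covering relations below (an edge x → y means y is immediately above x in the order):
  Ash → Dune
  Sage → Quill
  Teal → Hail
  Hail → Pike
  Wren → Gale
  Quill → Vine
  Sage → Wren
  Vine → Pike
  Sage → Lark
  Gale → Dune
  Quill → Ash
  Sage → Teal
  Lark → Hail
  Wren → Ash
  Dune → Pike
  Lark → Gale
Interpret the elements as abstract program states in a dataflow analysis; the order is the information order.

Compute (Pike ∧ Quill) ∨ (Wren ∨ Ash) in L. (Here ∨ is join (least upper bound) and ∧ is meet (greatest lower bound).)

Pike ∧ Quill = Quill
Wren ∨ Ash = Ash
Quill ∨ Ash = Ash

Ash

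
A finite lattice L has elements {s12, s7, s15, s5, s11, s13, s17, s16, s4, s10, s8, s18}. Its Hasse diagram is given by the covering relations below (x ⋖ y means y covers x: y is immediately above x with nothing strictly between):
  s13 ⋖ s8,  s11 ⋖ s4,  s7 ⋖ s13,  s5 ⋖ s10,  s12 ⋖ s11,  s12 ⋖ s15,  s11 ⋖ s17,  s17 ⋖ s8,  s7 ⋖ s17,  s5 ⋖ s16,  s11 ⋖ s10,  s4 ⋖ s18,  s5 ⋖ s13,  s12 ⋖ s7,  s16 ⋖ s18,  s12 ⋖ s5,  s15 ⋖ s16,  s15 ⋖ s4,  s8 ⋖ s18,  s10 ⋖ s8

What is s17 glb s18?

Common lower bounds of {s17, s18}: s11, s12, s17, s7.
The greatest among these is s17.

s17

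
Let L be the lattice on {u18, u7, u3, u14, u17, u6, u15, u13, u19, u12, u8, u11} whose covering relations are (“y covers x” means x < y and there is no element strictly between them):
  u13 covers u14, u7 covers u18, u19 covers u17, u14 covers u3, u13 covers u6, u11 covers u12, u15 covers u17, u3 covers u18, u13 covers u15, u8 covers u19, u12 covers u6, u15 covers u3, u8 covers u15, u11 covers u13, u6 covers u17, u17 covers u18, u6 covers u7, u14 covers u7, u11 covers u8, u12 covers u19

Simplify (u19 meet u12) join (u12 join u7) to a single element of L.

u19 ∧ u12 = u19
u12 ∨ u7 = u12
u19 ∨ u12 = u12

u12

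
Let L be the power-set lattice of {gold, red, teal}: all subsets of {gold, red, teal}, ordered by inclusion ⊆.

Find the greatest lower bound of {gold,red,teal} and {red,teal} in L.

{red,teal}

Under ⊆, meet is intersection: {gold,red,teal} ∩ {red,teal} = {red,teal}.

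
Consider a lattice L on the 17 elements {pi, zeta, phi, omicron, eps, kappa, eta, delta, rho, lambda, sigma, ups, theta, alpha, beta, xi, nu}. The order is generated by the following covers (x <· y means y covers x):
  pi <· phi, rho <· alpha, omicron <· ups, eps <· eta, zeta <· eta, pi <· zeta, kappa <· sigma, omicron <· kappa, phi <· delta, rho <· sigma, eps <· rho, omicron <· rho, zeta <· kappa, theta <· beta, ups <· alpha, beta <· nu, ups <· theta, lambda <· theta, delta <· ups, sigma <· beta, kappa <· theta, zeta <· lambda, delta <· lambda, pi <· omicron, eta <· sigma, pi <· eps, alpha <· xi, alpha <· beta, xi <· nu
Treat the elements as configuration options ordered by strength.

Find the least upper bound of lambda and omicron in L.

theta

Common upper bounds of {lambda, omicron}: beta, nu, theta.
The least among these is theta.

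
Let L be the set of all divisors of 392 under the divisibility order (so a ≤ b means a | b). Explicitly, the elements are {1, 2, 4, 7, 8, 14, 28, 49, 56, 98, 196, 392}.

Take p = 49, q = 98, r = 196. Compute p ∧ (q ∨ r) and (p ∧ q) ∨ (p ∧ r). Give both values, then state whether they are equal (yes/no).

q ∨ r = 196, so p ∧ (q ∨ r) = 49 ∧ 196 = 49.
p ∧ q = 49 and p ∧ r = 49, so (p ∧ q) ∨ (p ∧ r) = 49 ∨ 49 = 49.
Equal: yes.

49; 49; yes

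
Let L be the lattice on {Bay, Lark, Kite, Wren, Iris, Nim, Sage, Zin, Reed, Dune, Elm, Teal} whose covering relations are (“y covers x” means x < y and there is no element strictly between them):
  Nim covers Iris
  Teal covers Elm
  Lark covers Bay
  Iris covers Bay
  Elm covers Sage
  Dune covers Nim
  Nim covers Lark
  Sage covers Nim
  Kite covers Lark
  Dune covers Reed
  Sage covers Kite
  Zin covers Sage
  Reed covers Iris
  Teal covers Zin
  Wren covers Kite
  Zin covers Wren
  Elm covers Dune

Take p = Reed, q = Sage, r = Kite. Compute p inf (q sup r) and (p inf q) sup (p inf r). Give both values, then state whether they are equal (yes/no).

q sup r = Sage, so p inf (q sup r) = Reed inf Sage = Iris.
p inf q = Iris and p inf r = Bay, so (p inf q) sup (p inf r) = Iris sup Bay = Iris.
Equal: yes.

Iris; Iris; yes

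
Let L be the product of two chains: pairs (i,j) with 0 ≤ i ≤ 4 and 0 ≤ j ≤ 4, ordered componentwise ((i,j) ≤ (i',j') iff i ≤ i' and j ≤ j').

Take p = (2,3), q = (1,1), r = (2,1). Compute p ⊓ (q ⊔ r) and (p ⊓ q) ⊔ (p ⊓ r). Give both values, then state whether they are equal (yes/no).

q ⊔ r = (2,1), so p ⊓ (q ⊔ r) = (2,3) ⊓ (2,1) = (2,1).
p ⊓ q = (1,1) and p ⊓ r = (2,1), so (p ⊓ q) ⊔ (p ⊓ r) = (1,1) ⊔ (2,1) = (2,1).
Equal: yes.

(2,1); (2,1); yes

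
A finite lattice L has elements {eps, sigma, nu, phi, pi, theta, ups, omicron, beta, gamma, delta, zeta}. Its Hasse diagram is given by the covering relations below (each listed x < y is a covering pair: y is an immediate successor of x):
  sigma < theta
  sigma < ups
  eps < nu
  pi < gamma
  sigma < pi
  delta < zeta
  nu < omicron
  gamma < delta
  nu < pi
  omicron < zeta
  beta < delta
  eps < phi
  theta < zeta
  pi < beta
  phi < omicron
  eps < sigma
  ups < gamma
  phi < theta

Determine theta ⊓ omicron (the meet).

phi

Common lower bounds of {theta, omicron}: eps, phi.
The greatest among these is phi.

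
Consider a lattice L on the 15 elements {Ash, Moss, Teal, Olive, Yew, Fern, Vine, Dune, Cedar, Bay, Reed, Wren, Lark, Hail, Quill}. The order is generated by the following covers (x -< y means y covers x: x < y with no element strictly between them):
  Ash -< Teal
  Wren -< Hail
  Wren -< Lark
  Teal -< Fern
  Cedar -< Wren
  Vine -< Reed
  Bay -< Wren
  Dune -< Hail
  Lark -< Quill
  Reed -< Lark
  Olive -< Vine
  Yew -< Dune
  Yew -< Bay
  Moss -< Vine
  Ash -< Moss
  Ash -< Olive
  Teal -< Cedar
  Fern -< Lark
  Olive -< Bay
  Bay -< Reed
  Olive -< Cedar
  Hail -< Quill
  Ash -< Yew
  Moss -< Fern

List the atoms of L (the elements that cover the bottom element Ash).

The atoms are exactly the elements that cover Ash: Moss, Olive, Teal, Yew.

Moss, Olive, Teal, Yew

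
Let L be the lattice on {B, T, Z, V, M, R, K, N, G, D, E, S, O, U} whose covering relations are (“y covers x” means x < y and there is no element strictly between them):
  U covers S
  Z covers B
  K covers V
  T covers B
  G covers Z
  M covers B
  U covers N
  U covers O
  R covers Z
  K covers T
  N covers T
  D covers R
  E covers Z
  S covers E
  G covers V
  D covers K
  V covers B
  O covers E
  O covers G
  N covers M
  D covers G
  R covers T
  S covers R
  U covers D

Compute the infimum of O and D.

Common lower bounds of {O, D}: B, G, V, Z.
The greatest among these is G.

G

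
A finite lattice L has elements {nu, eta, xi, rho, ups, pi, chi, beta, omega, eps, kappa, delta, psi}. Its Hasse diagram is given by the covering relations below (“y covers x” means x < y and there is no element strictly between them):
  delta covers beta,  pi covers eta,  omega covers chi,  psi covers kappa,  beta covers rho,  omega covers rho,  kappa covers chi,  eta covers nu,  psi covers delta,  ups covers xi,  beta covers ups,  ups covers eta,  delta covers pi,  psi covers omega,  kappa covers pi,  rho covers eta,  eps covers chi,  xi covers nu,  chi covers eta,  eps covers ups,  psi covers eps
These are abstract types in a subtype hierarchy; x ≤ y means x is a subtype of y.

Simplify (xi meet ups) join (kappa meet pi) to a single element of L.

xi ∧ ups = xi
kappa ∧ pi = pi
xi ∨ pi = delta

delta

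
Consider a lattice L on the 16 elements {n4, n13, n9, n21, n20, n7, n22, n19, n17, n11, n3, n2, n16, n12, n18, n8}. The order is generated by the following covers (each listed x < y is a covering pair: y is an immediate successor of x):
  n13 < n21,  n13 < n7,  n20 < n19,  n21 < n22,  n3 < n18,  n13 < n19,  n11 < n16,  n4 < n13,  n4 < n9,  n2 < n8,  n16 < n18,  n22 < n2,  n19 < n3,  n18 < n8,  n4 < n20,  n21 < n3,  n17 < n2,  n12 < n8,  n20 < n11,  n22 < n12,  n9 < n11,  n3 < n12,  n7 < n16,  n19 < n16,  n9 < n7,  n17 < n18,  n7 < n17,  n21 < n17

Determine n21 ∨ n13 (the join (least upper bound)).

n21

Common upper bounds of {n21, n13}: n12, n17, n18, n2, n21, n22, n3, n8.
The least among these is n21.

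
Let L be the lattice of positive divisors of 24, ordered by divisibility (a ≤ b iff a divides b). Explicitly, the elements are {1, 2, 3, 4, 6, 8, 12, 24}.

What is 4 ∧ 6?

In the divisibility order, the meet is the greatest common divisor: gcd(4, 6) = 2.

2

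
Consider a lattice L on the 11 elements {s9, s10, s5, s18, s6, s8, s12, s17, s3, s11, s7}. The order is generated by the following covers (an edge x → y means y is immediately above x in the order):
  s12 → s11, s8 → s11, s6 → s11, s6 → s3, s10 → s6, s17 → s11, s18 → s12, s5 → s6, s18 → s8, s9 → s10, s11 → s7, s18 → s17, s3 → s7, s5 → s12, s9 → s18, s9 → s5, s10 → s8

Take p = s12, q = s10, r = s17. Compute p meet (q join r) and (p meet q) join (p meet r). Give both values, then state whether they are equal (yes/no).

q join r = s11, so p meet (q join r) = s12 meet s11 = s12.
p meet q = s9 and p meet r = s18, so (p meet q) join (p meet r) = s9 join s18 = s18.
Equal: no.

s12; s18; no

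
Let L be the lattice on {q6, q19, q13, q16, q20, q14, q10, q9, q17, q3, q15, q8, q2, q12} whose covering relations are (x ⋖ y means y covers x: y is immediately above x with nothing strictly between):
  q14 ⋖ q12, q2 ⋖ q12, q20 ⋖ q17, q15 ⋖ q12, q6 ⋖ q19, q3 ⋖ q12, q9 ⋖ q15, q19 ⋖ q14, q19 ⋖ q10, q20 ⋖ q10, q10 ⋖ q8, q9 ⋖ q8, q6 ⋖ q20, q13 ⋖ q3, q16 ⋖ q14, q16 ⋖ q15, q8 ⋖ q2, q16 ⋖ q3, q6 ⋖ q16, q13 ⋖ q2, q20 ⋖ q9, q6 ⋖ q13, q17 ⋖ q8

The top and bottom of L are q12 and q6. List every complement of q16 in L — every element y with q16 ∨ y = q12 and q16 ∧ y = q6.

q10, q17, q2, q8

Need y with q16 ∨ y = q12 and q16 ∧ y = q6.
Checking each element gives: q10, q17, q2, q8.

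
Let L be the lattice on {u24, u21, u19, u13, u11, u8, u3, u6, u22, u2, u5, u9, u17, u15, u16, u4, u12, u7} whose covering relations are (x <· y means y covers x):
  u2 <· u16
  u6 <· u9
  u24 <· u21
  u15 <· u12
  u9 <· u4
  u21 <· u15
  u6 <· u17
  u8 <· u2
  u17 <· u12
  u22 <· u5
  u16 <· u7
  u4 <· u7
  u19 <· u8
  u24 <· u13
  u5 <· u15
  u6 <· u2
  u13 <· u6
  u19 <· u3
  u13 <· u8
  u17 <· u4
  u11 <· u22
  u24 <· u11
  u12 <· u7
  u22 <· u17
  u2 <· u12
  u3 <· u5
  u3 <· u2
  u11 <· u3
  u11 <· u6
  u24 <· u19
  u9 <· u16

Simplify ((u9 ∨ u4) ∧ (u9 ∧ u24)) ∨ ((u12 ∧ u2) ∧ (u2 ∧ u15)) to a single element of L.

u9 ∨ u4 = u4
u9 ∧ u24 = u24
u4 ∧ u24 = u24
u12 ∧ u2 = u2
u2 ∧ u15 = u3
u2 ∧ u3 = u3
u24 ∨ u3 = u3

u3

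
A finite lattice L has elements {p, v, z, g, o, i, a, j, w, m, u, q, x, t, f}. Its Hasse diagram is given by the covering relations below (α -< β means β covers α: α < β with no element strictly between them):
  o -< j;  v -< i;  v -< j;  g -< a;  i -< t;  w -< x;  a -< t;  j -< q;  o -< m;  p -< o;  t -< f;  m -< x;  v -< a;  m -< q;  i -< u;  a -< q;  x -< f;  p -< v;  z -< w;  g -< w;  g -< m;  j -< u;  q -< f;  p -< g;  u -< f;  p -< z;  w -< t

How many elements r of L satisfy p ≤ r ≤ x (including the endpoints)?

The interval [p, x] = {g, m, o, p, w, x, z}, which has 7 elements.

7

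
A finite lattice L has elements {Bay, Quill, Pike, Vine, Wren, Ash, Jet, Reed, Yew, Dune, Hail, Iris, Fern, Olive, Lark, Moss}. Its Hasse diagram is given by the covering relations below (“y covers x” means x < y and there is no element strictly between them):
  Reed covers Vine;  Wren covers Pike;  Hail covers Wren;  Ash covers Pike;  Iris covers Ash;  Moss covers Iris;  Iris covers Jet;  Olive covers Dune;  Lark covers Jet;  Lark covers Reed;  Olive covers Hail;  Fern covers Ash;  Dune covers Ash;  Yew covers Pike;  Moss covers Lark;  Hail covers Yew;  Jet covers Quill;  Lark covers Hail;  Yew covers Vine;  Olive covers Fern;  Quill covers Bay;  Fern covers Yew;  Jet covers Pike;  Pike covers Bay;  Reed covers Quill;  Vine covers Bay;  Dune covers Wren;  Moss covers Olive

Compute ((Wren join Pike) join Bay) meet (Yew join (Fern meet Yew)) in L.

Pike

Wren ∨ Pike = Wren
Wren ∨ Bay = Wren
Fern ∧ Yew = Yew
Yew ∨ Yew = Yew
Wren ∧ Yew = Pike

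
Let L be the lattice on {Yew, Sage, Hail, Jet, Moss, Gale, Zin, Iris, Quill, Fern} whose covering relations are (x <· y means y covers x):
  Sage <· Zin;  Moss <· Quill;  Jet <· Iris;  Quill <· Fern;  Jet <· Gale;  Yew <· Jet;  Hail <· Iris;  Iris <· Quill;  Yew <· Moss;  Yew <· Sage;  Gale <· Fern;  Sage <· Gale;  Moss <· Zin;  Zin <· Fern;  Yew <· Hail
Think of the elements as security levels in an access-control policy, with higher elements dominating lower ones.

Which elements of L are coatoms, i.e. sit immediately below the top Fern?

The coatoms are exactly the elements covered by Fern: Gale, Quill, Zin.

Gale, Quill, Zin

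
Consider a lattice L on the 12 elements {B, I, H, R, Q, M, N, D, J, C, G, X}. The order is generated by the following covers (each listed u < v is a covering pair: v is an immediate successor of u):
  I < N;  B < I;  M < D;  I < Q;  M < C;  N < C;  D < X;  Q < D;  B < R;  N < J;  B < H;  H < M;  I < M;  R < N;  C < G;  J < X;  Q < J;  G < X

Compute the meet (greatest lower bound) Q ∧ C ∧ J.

I

Common lower bounds of {Q, C, J}: B, I.
The greatest among these is I.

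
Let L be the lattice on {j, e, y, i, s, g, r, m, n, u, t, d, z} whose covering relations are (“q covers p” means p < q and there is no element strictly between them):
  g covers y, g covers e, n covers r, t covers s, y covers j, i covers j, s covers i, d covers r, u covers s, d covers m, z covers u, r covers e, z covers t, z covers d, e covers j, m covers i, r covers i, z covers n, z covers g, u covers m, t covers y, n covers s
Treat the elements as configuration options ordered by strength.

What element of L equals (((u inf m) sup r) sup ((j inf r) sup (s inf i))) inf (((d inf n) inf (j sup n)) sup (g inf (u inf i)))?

r

u ∧ m = m
m ∨ r = d
j ∧ r = j
s ∧ i = i
j ∨ i = i
d ∨ i = d
d ∧ n = r
j ∨ n = n
r ∧ n = r
u ∧ i = i
g ∧ i = j
r ∨ j = r
d ∧ r = r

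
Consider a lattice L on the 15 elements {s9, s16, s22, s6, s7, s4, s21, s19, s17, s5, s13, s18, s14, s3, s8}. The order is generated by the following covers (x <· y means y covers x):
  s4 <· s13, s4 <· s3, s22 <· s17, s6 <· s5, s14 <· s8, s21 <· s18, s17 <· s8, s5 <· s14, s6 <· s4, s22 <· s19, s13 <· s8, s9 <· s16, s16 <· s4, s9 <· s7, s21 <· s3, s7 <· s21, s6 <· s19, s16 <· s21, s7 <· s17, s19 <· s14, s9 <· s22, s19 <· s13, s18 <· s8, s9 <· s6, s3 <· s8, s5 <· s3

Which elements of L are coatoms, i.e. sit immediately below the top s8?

The coatoms are exactly the elements covered by s8: s13, s14, s17, s18, s3.

s13, s14, s17, s18, s3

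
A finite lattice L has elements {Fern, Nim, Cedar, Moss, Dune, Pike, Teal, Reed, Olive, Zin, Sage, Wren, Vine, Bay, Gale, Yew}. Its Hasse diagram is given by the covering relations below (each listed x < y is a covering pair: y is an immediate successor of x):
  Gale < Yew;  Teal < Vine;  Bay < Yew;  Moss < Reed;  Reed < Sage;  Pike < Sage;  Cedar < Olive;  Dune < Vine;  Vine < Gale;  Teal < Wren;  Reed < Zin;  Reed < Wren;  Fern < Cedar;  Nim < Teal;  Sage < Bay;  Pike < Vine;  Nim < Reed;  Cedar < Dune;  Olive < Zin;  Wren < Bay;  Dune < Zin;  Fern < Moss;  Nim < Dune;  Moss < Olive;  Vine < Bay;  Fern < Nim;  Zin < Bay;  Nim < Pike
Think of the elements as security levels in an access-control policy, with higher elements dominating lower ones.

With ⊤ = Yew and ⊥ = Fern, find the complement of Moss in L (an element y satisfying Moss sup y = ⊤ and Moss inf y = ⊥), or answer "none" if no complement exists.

Need y with Moss ∨ y = Yew and Moss ∧ y = Fern.
Checking each element gives: Gale.

Gale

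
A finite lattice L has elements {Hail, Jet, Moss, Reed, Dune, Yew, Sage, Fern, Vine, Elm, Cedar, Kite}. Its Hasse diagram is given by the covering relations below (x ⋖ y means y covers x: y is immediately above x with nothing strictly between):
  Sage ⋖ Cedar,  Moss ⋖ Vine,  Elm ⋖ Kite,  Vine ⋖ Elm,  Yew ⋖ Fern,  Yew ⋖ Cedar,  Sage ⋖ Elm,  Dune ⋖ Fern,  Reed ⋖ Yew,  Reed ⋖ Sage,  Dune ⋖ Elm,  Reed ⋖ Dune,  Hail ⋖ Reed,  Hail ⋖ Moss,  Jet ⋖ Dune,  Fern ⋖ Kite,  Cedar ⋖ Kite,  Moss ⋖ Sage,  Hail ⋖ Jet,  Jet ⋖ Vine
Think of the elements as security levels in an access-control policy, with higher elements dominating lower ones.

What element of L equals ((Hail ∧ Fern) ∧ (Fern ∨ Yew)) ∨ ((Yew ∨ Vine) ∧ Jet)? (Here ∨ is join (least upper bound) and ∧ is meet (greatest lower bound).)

Jet

Hail ∧ Fern = Hail
Fern ∨ Yew = Fern
Hail ∧ Fern = Hail
Yew ∨ Vine = Kite
Kite ∧ Jet = Jet
Hail ∨ Jet = Jet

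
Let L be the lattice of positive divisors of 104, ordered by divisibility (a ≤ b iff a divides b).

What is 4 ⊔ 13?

Common upper bounds of {4, 13}: 104, 52.
The least among these is 52.

52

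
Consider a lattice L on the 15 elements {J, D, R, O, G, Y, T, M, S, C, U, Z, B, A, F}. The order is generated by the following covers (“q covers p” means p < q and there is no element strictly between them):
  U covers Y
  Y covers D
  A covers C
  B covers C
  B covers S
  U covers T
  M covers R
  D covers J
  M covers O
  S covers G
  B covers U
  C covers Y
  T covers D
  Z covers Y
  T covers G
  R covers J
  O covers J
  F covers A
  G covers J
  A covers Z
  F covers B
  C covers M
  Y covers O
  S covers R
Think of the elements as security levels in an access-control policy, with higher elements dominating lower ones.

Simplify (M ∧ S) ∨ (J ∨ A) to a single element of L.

A

M ∧ S = R
J ∨ A = A
R ∨ A = A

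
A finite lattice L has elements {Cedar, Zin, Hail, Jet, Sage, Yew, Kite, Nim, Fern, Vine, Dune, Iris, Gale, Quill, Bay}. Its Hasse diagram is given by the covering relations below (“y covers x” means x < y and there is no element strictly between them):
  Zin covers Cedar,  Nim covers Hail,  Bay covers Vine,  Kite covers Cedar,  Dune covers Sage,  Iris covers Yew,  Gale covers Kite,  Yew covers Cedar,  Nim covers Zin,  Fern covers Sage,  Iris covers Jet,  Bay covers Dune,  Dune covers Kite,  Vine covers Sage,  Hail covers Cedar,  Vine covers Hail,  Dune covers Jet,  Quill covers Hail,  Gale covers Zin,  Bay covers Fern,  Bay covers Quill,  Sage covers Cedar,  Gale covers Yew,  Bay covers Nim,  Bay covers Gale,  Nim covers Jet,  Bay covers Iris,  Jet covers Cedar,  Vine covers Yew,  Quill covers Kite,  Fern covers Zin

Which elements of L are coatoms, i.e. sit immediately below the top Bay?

Dune, Fern, Gale, Iris, Nim, Quill, Vine

The coatoms are exactly the elements covered by Bay: Dune, Fern, Gale, Iris, Nim, Quill, Vine.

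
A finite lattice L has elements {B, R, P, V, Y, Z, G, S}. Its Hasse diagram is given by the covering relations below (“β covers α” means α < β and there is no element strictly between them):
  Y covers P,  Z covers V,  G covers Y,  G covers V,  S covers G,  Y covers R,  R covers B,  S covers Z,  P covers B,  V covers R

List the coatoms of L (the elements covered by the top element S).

G, Z

The coatoms are exactly the elements covered by S: G, Z.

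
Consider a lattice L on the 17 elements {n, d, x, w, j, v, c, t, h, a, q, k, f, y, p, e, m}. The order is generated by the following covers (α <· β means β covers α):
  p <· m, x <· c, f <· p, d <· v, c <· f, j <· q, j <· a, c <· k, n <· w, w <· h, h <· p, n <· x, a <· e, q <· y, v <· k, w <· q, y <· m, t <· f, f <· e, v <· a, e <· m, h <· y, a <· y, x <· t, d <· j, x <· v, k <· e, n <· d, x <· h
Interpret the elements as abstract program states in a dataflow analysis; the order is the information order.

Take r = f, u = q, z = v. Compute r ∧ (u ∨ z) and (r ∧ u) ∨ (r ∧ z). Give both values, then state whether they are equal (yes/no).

x; x; yes

u ∨ z = y, so r ∧ (u ∨ z) = f ∧ y = x.
r ∧ u = n and r ∧ z = x, so (r ∧ u) ∨ (r ∧ z) = n ∨ x = x.
Equal: yes.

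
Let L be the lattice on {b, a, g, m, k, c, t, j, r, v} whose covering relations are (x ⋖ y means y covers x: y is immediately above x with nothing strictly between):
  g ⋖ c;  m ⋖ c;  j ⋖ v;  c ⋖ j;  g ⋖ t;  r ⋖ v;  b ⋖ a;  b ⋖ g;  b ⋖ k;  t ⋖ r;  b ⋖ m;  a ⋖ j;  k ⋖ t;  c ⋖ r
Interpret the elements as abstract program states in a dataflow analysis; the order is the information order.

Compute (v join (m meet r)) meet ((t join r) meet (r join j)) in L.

r

m ∧ r = m
v ∨ m = v
t ∨ r = r
r ∨ j = v
r ∧ v = r
v ∧ r = r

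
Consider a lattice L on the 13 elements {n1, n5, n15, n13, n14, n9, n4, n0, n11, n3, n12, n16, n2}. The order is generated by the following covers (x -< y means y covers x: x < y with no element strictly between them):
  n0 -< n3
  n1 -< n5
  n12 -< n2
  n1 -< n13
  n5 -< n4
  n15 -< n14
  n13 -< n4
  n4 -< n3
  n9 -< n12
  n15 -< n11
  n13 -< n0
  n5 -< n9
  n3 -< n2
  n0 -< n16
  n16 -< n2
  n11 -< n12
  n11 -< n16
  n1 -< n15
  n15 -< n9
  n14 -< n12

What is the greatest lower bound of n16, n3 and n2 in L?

n0

Common lower bounds of {n16, n3, n2}: n0, n1, n13.
The greatest among these is n0.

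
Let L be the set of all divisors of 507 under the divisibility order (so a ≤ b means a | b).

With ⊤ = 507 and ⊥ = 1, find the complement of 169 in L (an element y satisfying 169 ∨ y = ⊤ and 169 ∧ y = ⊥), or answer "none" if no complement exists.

3

Need y with 169 ∨ y = 507 and 169 ∧ y = 1.
Checking each element gives: 3.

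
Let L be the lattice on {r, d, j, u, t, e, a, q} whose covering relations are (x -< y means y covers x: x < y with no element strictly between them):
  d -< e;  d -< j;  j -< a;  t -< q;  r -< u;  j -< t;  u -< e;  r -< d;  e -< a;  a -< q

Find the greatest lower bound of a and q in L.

Common lower bounds of {a, q}: a, d, e, j, r, u.
The greatest among these is a.

a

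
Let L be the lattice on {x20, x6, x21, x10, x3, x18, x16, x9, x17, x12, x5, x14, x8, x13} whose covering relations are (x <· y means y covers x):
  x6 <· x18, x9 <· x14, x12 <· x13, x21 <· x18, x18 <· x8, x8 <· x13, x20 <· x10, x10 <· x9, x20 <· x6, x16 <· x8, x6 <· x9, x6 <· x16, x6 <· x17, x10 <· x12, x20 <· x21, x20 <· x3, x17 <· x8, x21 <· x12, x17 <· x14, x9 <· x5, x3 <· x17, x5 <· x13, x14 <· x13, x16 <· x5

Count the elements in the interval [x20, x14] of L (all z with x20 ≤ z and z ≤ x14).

7

The interval [x20, x14] = {x10, x14, x17, x20, x3, x6, x9}, which has 7 elements.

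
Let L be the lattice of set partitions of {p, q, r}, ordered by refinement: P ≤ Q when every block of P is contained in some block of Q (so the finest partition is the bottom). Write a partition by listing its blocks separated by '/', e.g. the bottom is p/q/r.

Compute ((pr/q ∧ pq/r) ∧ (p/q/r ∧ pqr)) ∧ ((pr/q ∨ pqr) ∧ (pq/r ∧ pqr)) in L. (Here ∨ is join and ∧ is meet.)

pr/q ∧ pq/r = p/q/r
p/q/r ∧ pqr = p/q/r
p/q/r ∧ p/q/r = p/q/r
pr/q ∨ pqr = pqr
pq/r ∧ pqr = pq/r
pqr ∧ pq/r = pq/r
p/q/r ∧ pq/r = p/q/r

p/q/r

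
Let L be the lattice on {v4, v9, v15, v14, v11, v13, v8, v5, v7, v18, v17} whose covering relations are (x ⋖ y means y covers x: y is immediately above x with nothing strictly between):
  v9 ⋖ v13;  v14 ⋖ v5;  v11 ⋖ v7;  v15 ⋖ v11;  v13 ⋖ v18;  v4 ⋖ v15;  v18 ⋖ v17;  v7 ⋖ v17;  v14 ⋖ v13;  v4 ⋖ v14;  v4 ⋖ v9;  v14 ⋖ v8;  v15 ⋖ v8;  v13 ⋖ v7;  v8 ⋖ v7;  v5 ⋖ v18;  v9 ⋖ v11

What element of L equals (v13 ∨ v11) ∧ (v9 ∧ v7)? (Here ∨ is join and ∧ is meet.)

v13 ∨ v11 = v7
v9 ∧ v7 = v9
v7 ∧ v9 = v9

v9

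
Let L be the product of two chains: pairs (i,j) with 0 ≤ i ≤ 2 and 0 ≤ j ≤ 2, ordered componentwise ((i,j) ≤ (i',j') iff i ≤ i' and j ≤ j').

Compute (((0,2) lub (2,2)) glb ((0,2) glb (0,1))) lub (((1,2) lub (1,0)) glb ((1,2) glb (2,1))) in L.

(1,1)

(0,2) ∨ (2,2) = (2,2)
(0,2) ∧ (0,1) = (0,1)
(2,2) ∧ (0,1) = (0,1)
(1,2) ∨ (1,0) = (1,2)
(1,2) ∧ (2,1) = (1,1)
(1,2) ∧ (1,1) = (1,1)
(0,1) ∨ (1,1) = (1,1)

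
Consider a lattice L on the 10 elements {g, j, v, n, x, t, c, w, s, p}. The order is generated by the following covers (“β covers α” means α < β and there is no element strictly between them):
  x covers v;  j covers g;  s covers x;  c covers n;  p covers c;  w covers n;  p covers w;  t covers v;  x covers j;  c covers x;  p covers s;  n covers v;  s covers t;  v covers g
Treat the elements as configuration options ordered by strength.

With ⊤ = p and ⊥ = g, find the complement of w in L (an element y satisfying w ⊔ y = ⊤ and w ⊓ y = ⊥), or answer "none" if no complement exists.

Need y with w ∨ y = p and w ∧ y = g.
Checking each element gives: j.

j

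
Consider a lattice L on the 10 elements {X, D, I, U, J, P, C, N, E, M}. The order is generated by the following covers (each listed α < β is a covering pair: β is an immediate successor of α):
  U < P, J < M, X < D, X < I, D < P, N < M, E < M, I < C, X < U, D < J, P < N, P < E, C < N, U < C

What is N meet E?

Common lower bounds of {N, E}: D, P, U, X.
The greatest among these is P.

P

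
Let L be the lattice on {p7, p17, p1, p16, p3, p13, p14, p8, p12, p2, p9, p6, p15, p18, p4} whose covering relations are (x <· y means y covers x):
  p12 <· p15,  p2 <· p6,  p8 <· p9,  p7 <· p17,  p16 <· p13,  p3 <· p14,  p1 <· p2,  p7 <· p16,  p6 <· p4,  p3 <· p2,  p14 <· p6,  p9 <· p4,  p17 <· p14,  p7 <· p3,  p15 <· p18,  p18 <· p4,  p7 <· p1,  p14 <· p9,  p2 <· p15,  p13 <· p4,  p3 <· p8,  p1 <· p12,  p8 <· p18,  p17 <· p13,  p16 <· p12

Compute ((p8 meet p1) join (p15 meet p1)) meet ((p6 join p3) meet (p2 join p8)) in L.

p1

p8 ∧ p1 = p7
p15 ∧ p1 = p1
p7 ∨ p1 = p1
p6 ∨ p3 = p6
p2 ∨ p8 = p18
p6 ∧ p18 = p2
p1 ∧ p2 = p1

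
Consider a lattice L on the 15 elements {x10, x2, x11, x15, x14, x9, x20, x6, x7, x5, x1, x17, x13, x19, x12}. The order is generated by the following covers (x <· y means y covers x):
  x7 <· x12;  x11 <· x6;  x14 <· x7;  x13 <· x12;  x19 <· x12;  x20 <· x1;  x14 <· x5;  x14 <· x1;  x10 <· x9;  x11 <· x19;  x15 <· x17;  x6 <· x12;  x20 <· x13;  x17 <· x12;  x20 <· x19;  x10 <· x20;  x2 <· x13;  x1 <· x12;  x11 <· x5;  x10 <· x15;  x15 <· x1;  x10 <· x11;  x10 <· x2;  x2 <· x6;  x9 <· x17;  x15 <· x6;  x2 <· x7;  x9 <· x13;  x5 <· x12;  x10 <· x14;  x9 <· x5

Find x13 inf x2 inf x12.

Common lower bounds of {x13, x2, x12}: x10, x2.
The greatest among these is x2.

x2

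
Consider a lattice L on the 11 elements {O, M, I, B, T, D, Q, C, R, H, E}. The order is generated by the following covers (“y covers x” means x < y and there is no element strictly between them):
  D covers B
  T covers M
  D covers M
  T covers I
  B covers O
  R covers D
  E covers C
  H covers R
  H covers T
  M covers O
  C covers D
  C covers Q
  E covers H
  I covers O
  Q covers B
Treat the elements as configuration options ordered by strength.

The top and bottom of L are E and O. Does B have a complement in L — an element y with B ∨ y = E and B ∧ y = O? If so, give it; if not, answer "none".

none

For every candidate y, either B ∨ y ≠ E or B ∧ y ≠ O; no complement exists.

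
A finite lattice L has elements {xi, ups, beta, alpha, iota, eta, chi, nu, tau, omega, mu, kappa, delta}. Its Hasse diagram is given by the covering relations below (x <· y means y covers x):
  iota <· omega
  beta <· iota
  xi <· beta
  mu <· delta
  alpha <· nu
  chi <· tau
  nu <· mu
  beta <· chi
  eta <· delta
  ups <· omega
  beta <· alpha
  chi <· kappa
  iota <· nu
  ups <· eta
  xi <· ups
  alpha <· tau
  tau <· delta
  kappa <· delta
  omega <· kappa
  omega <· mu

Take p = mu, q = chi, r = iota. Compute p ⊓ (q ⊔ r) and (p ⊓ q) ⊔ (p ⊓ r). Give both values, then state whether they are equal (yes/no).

q ⊔ r = kappa, so p ⊓ (q ⊔ r) = mu ⊓ kappa = omega.
p ⊓ q = beta and p ⊓ r = iota, so (p ⊓ q) ⊔ (p ⊓ r) = beta ⊔ iota = iota.
Equal: no.

omega; iota; no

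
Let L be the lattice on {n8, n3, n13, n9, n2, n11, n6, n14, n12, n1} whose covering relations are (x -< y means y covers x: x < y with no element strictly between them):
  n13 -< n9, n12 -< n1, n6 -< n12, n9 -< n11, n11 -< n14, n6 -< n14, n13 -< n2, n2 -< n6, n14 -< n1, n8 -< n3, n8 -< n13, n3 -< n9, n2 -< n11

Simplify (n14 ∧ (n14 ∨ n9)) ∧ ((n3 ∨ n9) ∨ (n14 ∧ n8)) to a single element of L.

n9

n14 ∨ n9 = n14
n14 ∧ n14 = n14
n3 ∨ n9 = n9
n14 ∧ n8 = n8
n9 ∨ n8 = n9
n14 ∧ n9 = n9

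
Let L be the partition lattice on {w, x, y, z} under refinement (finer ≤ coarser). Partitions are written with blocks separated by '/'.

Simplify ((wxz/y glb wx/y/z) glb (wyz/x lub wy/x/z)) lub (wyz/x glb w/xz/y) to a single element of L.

wxz/y ∧ wx/y/z = wx/y/z
wyz/x ∨ wy/x/z = wyz/x
wx/y/z ∧ wyz/x = w/x/y/z
wyz/x ∧ w/xz/y = w/x/y/z
w/x/y/z ∨ w/x/y/z = w/x/y/z

w/x/y/z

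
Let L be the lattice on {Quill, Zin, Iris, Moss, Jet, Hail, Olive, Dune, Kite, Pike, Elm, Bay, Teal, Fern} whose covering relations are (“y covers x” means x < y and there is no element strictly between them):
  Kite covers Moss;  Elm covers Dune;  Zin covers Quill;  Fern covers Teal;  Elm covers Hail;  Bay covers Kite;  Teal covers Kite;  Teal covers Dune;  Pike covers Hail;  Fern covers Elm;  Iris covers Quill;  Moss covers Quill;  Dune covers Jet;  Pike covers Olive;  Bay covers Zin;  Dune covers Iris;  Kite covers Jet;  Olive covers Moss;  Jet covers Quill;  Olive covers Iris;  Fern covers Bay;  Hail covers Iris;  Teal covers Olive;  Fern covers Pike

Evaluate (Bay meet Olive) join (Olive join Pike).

Bay ∧ Olive = Moss
Olive ∨ Pike = Pike
Moss ∨ Pike = Pike

Pike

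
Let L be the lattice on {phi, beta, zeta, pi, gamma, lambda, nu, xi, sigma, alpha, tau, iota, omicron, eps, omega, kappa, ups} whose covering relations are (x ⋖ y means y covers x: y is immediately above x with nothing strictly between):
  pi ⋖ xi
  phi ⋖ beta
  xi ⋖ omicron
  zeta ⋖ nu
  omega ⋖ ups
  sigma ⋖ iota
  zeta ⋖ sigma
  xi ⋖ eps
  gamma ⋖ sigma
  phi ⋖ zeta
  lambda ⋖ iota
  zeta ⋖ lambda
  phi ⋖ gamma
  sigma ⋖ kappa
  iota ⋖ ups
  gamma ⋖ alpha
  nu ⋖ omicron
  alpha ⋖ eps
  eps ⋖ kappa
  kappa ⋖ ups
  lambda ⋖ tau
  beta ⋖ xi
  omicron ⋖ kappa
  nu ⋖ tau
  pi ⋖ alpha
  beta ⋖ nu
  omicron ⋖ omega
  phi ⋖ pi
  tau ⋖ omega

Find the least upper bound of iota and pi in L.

ups

Common upper bounds of {iota, pi}: ups.
The least among these is ups.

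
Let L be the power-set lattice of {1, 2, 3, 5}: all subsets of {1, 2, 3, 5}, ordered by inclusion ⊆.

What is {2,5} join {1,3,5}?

{1,2,3,5}

Common upper bounds of {{2,5}, {1,3,5}}: {1,2,3,5}.
The least among these is {1,2,3,5}.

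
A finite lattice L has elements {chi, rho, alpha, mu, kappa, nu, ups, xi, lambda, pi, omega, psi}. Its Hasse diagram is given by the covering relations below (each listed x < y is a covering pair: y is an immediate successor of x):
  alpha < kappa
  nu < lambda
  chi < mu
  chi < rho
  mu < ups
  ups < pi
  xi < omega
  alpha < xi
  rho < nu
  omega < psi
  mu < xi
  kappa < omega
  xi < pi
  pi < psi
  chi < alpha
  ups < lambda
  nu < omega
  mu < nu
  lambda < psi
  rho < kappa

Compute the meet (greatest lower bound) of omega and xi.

Common lower bounds of {omega, xi}: alpha, chi, mu, xi.
The greatest among these is xi.

xi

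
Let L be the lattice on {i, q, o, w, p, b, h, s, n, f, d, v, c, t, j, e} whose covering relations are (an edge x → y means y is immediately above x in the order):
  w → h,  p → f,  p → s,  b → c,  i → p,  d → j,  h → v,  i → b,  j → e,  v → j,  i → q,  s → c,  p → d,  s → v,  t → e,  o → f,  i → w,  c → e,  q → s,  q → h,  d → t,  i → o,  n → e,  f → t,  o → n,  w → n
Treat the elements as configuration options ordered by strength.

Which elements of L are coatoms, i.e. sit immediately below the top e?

The coatoms are exactly the elements covered by e: c, j, n, t.

c, j, n, t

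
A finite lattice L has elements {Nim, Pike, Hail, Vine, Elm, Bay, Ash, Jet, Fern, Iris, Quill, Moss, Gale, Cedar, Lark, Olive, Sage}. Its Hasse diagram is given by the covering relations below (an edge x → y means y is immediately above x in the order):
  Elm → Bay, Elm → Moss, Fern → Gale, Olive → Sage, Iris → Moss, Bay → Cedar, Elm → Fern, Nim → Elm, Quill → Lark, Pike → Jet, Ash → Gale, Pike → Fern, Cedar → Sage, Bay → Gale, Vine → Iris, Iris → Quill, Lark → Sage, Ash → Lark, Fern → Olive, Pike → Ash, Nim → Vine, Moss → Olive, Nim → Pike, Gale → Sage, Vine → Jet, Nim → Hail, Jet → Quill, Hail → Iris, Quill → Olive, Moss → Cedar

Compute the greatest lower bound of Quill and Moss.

Common lower bounds of {Quill, Moss}: Hail, Iris, Nim, Vine.
The greatest among these is Iris.

Iris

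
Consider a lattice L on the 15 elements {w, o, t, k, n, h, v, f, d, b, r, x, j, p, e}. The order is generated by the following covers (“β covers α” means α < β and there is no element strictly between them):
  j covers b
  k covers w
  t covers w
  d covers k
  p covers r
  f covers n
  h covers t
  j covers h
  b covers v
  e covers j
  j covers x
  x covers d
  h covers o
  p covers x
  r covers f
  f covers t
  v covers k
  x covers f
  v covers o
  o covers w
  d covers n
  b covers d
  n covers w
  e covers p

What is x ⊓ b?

d

Common lower bounds of {x, b}: d, k, n, w.
The greatest among these is d.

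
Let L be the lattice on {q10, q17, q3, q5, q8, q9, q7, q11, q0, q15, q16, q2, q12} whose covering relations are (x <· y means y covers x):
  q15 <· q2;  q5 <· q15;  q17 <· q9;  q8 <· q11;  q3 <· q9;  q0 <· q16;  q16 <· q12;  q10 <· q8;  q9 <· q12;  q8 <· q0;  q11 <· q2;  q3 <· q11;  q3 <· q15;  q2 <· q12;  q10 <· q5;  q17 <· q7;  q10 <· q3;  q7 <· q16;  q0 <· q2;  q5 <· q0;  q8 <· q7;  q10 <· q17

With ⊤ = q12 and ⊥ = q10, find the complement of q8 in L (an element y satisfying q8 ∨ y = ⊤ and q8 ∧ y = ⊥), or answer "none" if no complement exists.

Need y with q8 ∨ y = q12 and q8 ∧ y = q10.
Checking each element gives: q9.

q9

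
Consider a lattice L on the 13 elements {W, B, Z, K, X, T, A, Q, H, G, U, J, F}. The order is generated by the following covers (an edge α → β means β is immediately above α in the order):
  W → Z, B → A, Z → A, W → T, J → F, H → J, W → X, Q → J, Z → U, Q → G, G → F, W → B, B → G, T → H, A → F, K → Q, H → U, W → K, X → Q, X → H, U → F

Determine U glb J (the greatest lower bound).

H

Common lower bounds of {U, J}: H, T, W, X.
The greatest among these is H.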